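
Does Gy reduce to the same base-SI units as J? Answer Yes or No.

Left side:
  Gy = J/kg (absorbed dose = energy per mass),
      = m²·s⁻².
Right side:
  J = N·m (work = force × distance),
      = kg·m²·s⁻².
Left is m²·s⁻²; right is kg·m²·s⁻² — different.

No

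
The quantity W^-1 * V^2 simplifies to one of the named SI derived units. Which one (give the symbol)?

Ω

W = J/s (power = energy per time),
    = kg·m²·s⁻³.
So W⁻¹ = kg⁻¹·m⁻²·s³.
V = W/A (potential = power per current),
    = kg·m²·s⁻³·A⁻¹.
So V² = kg²·m⁴·s⁻⁶·A⁻².
Combining: W⁻¹·V² = (kg⁻¹·m⁻²·s³) · (kg²·m⁴·s⁻⁶·A⁻²) = kg·m²·s⁻³·A⁻².
kg·m²·s⁻³·A⁻² is the base-SI form of the ohm.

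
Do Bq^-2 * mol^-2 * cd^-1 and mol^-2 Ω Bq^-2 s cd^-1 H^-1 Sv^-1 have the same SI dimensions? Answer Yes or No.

Left side:
  Bq = s⁻¹.
  So Bq⁻² = s².
  Combining: Bq⁻²·mol⁻²·cd⁻¹ = s² · mol⁻² · cd⁻¹ = s²·mol⁻²·cd⁻¹.
Right side:
  Ω = V/A (resistance = voltage per current),
      = kg·m²·s⁻³·A⁻².
  Bq = 1/s = s⁻¹ (activity is decays per second).
  So Bq⁻² = s².
  H = Wb/A (inductance = flux per current),
      = kg·m²·s⁻²·A⁻².
  So H⁻¹ = kg⁻¹·m⁻²·s²·A².
  Sv = J/kg (equivalent dose = energy per mass),
      = m²·s⁻².
  So Sv⁻¹ = m⁻²·s².
  Combining: mol⁻²·Ω·Bq⁻²·s·cd⁻¹·H⁻¹·Sv⁻¹ = mol⁻² · (kg·m²·s⁻³·A⁻²) · s² · s · cd⁻¹ · (kg⁻¹·m⁻²·s²·A²) · (m⁻²·s²) = m⁻²·s⁴·mol⁻²·cd⁻¹.
Left is s²·mol⁻²·cd⁻¹; right is m⁻²·s⁴·mol⁻²·cd⁻¹ — different.

No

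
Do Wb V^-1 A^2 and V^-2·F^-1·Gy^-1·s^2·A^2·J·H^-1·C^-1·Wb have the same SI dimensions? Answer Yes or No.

No

Left side:
  Wb = V·s (flux: a volt is a weber per second),
      = kg·m²·s⁻²·A⁻¹.
  V = W/A (potential = power per current),
      = kg·m²·s⁻³·A⁻¹.
  So V⁻¹ = kg⁻¹·m⁻²·s³·A.
  Combining: Wb·V⁻¹·A² = (kg·m²·s⁻²·A⁻¹) · (kg⁻¹·m⁻²·s³·A) · A² = s·A².
Right side:
  V = W/A (potential = power per current),
      = kg·m²·s⁻³·A⁻¹.
  So V⁻² = kg⁻²·m⁻⁴·s⁶·A².
  F = C/V (capacitance = charge per voltage),
      = A·s/(kg·m²·s⁻³·A⁻¹) (substituting C and V),
      = kg⁻¹·m⁻²·s⁴·A².
  So F⁻¹ = kg·m²·s⁻⁴·A⁻².
  Gy = J/kg (absorbed dose = energy per mass),
      = m²·s⁻².
  So Gy⁻¹ = m⁻²·s².
  J = N·m (work = force × distance),
      = kg·m²·s⁻².
  H = Wb/A (inductance = flux per current),
      = kg·m²·s⁻²·A⁻².
  So H⁻¹ = kg⁻¹·m⁻²·s²·A².
  C = A·s = s·A (charge = current × time).
  So C⁻¹ = s⁻¹·A⁻¹.
  Wb = V·s (flux: a volt is a weber per second),
      = kg·m²·s⁻²·A⁻¹.
  Combining: V⁻²·F⁻¹·Gy⁻¹·s²·A²·J·H⁻¹·C⁻¹·Wb = (kg⁻²·m⁻⁴·s⁶·A²) · (kg·m²·s⁻⁴·A⁻²) · (m⁻²·s²) · s² · A² · (kg·m²·s⁻²) · (kg⁻¹·m⁻²·s²·A²) · (s⁻¹·A⁻¹) · (kg·m²·s⁻²·A⁻¹) = m⁻²·s³·A².
Left is s·A²; right is m⁻²·s³·A² — different.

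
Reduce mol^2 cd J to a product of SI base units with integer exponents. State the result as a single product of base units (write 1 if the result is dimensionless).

J = N·m (work = force × distance),
    = kg·m²·s⁻².
Combining: mol²·cd·J = mol² · cd · (kg·m²·s⁻²) = kg·m²·s⁻²·mol²·cd.

kg·m²·s⁻²·mol²·cd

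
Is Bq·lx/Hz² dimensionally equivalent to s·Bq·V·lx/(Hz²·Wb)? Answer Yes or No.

Yes

Left side:
  Bq = 1/s = s⁻¹ (activity is decays per second).
  lx = lm/m² (illuminance = luminous flux per area),
      = m⁻²·cd.
  Hz = 1/s = s⁻¹ (frequency is cycles per second).
  So Hz⁻² = s².
  Combining: Bq·lx·Hz⁻² = s⁻¹ · (m⁻²·cd) · s² = m⁻²·s·cd.
Right side:
  Bq = 1/s = s⁻¹ (activity is decays per second).
  V = W/A (potential = power per current),
      = kg·m²·s⁻³·A⁻¹.
  lx = lm/m² (illuminance = luminous flux per area),
      = m⁻²·cd.
  Hz = 1/s = s⁻¹ (frequency is cycles per second).
  So Hz⁻² = s².
  Wb = V·s (flux: a volt is a weber per second),
      = kg·m²·s⁻²·A⁻¹.
  So Wb⁻¹ = kg⁻¹·m⁻²·s²·A.
  Combining: s·Bq·V·lx·Hz⁻²·Wb⁻¹ = s · s⁻¹ · (kg·m²·s⁻³·A⁻¹) · (m⁻²·cd) · s² · (kg⁻¹·m⁻²·s²·A) = m⁻²·s·cd.
Both reduce to m⁻²·s·cd.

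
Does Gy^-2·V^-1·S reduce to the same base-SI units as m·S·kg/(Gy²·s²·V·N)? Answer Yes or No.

Yes

Left side:
  Gy = J/kg (absorbed dose = energy per mass),
      = m²·s⁻².
  So Gy⁻² = m⁻⁴·s⁴.
  V = W/A (potential = power per current),
      = kg·m²·s⁻³·A⁻¹.
  So V⁻¹ = kg⁻¹·m⁻²·s³·A.
  S = 1/Ω (conductance is reciprocal resistance),
      = kg⁻¹·m⁻²·s³·A².
  Combining: Gy⁻²·V⁻¹·S = (m⁻⁴·s⁴) · (kg⁻¹·m⁻²·s³·A) · (kg⁻¹·m⁻²·s³·A²) = kg⁻²·m⁻⁸·s¹⁰·A³.
Right side:
  Gy = m²·s⁻².
  So Gy⁻² = m⁻⁴·s⁴.
  V = kg·m²·s⁻³·A⁻¹.
  So V⁻¹ = kg⁻¹·m⁻²·s³·A.
  S = kg⁻¹·m⁻²·s³·A².
  N = kg·m·s⁻².
  So N⁻¹ = kg⁻¹·m⁻¹·s².
  Combining: Gy⁻²·s⁻²·V⁻¹·m·S·kg·N⁻¹ = (m⁻⁴·s⁴) · s⁻² · (kg⁻¹·m⁻²·s³·A) · m · (kg⁻¹·m⁻²·s³·A²) · kg · (kg⁻¹·m⁻¹·s²) = kg⁻²·m⁻⁸·s¹⁰·A³.
Both reduce to kg⁻²·m⁻⁸·s¹⁰·A³.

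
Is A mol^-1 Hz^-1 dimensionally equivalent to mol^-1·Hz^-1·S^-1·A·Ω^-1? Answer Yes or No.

Left side:
  Hz = 1/s = s⁻¹ (frequency is cycles per second).
  So Hz⁻¹ = s.
  Combining: A·mol⁻¹·Hz⁻¹ = A · mol⁻¹ · s = s·A·mol⁻¹.
Right side:
  Hz = 1/s = s⁻¹ (frequency is cycles per second).
  So Hz⁻¹ = s.
  S = 1/Ω (conductance is reciprocal resistance),
      = kg⁻¹·m⁻²·s³·A².
  So S⁻¹ = kg·m²·s⁻³·A⁻².
  Ω = V/A (resistance = voltage per current),
      = kg·m²·s⁻³·A⁻².
  So Ω⁻¹ = kg⁻¹·m⁻²·s³·A².
  Combining: mol⁻¹·Hz⁻¹·S⁻¹·A·Ω⁻¹ = mol⁻¹ · s · (kg·m²·s⁻³·A⁻²) · A · (kg⁻¹·m⁻²·s³·A²) = s·A·mol⁻¹.
Both reduce to s·A·mol⁻¹.

Yes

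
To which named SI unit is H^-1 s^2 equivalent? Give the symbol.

F

H = Wb/A (inductance = flux per current),
    = kg·m²·s⁻²·A⁻².
So H⁻¹ = kg⁻¹·m⁻²·s²·A².
Combining: H⁻¹·s² = (kg⁻¹·m⁻²·s²·A²) · s² = kg⁻¹·m⁻²·s⁴·A².
kg⁻¹·m⁻²·s⁴·A² is the base-SI form of the farad.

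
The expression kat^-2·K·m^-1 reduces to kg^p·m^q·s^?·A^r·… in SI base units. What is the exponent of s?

2

kat = mol/s = s⁻¹·mol (catalytic activity).
So kat⁻² = s²·mol⁻².
Combining: kat⁻²·K·m⁻¹ = (s²·mol⁻²) · K · m⁻¹ = m⁻¹·s²·K·mol⁻².
The exponent of s is 2.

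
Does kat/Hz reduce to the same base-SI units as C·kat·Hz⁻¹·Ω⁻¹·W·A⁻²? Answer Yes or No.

No

Left side:
  kat = s⁻¹·mol.
  Hz = s⁻¹.
  So Hz⁻¹ = s.
  Combining: kat·Hz⁻¹ = (s⁻¹·mol) · s = mol.
Right side:
  C = s·A.
  kat = s⁻¹·mol.
  Hz = s⁻¹.
  So Hz⁻¹ = s.
  Ω = kg·m²·s⁻³·A⁻².
  So Ω⁻¹ = kg⁻¹·m⁻²·s³·A².
  W = kg·m²·s⁻³.
  Combining: C·kat·Hz⁻¹·Ω⁻¹·W·A⁻² = (s·A) · (s⁻¹·mol) · s · (kg⁻¹·m⁻²·s³·A²) · (kg·m²·s⁻³) · A⁻² = s·A·mol.
Left is mol; right is s·A·mol — different.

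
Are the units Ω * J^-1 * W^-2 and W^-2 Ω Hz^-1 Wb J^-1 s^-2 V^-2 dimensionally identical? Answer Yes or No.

No

Left side:
  Ω = V/A (resistance = voltage per current),
      = kg·m²·s⁻³·A⁻².
  J = N·m (work = force × distance),
      = kg·m²·s⁻².
  So J⁻¹ = kg⁻¹·m⁻²·s².
  W = J/s (power = energy per time),
      = kg·m²·s⁻³.
  So W⁻² = kg⁻²·m⁻⁴·s⁶.
  Combining: Ω·J⁻¹·W⁻² = (kg·m²·s⁻³·A⁻²) · (kg⁻¹·m⁻²·s²) · (kg⁻²·m⁻⁴·s⁶) = kg⁻²·m⁻⁴·s⁵·A⁻².
Right side:
  W = kg·m²·s⁻³.
  So W⁻² = kg⁻²·m⁻⁴·s⁶.
  Ω = kg·m²·s⁻³·A⁻².
  Hz = s⁻¹.
  So Hz⁻¹ = s.
  Wb = kg·m²·s⁻²·A⁻¹.
  J = kg·m²·s⁻².
  So J⁻¹ = kg⁻¹·m⁻²·s².
  V = kg·m²·s⁻³·A⁻¹.
  So V⁻² = kg⁻²·m⁻⁴·s⁶·A².
  Combining: W⁻²·Ω·Hz⁻¹·Wb·J⁻¹·s⁻²·V⁻² = (kg⁻²·m⁻⁴·s⁶) · (kg·m²·s⁻³·A⁻²) · s · (kg·m²·s⁻²·A⁻¹) · (kg⁻¹·m⁻²·s²) · s⁻² · (kg⁻²·m⁻⁴·s⁶·A²) = kg⁻³·m⁻⁶·s⁸·A⁻¹.
Left is kg⁻²·m⁻⁴·s⁵·A⁻²; right is kg⁻³·m⁻⁶·s⁸·A⁻¹ — different.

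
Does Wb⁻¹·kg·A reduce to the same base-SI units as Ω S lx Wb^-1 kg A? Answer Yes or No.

Left side:
  Wb = V·s (flux: a volt is a weber per second),
      = kg·m²·s⁻²·A⁻¹.
  So Wb⁻¹ = kg⁻¹·m⁻²·s²·A.
  Combining: Wb⁻¹·kg·A = (kg⁻¹·m⁻²·s²·A) · kg · A = m⁻²·s²·A².
Right side:
  Ω = V/A (resistance = voltage per current),
      = kg·m²·s⁻³·A⁻².
  S = 1/Ω (conductance is reciprocal resistance),
      = kg⁻¹·m⁻²·s³·A².
  lx = lm/m² (illuminance = luminous flux per area),
      = m⁻²·cd.
  Wb = V·s (flux: a volt is a weber per second),
      = kg·m²·s⁻²·A⁻¹.
  So Wb⁻¹ = kg⁻¹·m⁻²·s²·A.
  Combining: Ω·S·lx·Wb⁻¹·kg·A = (kg·m²·s⁻³·A⁻²) · (kg⁻¹·m⁻²·s³·A²) · (m⁻²·cd) · (kg⁻¹·m⁻²·s²·A) · kg · A = m⁻⁴·s²·A²·cd.
Left is m⁻²·s²·A²; right is m⁻⁴·s²·A²·cd — different.

No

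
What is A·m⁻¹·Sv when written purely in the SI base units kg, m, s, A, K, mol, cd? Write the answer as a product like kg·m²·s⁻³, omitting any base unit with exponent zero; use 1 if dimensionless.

Sv = m²·s⁻².
Combining: A·m⁻¹·Sv = A · m⁻¹ · (m²·s⁻²) = m·s⁻²·A.

m·s⁻²·A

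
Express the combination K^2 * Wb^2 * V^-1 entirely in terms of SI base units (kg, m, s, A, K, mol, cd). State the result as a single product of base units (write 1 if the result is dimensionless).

kg·m²·s⁻¹·A⁻¹·K²

Wb = kg·m²·s⁻²·A⁻¹.
So Wb² = kg²·m⁴·s⁻⁴·A⁻².
V = kg·m²·s⁻³·A⁻¹.
So V⁻¹ = kg⁻¹·m⁻²·s³·A.
Combining: K²·Wb²·V⁻¹ = K² · (kg²·m⁴·s⁻⁴·A⁻²) · (kg⁻¹·m⁻²·s³·A) = kg·m²·s⁻¹·A⁻¹·K².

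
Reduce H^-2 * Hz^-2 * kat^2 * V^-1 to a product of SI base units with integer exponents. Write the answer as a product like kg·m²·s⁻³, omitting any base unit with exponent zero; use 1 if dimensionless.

H = kg·m²·s⁻²·A⁻².
So H⁻² = kg⁻²·m⁻⁴·s⁴·A⁴.
Hz = s⁻¹.
So Hz⁻² = s².
kat = s⁻¹·mol.
So kat² = s⁻²·mol².
V = kg·m²·s⁻³·A⁻¹.
So V⁻¹ = kg⁻¹·m⁻²·s³·A.
Combining: H⁻²·Hz⁻²·kat²·V⁻¹ = (kg⁻²·m⁻⁴·s⁴·A⁴) · s² · (s⁻²·mol²) · (kg⁻¹·m⁻²·s³·A) = kg⁻³·m⁻⁶·s⁷·A⁵·mol².

kg⁻³·m⁻⁶·s⁷·A⁵·mol²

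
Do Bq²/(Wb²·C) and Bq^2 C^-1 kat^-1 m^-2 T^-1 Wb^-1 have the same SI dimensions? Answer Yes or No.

No

Left side:
  Wb = kg·m²·s⁻²·A⁻¹.
  So Wb⁻² = kg⁻²·m⁻⁴·s⁴·A².
  Bq = s⁻¹.
  So Bq² = s⁻².
  C = s·A.
  So C⁻¹ = s⁻¹·A⁻¹.
  Combining: Wb⁻²·Bq²·C⁻¹ = (kg⁻²·m⁻⁴·s⁴·A²) · s⁻² · (s⁻¹·A⁻¹) = kg⁻²·m⁻⁴·s·A.
Right side:
  Bq = 1/s = s⁻¹ (activity is decays per second).
  So Bq² = s⁻².
  C = A·s = s·A (charge = current × time).
  So C⁻¹ = s⁻¹·A⁻¹.
  kat = mol/s = s⁻¹·mol (catalytic activity).
  So kat⁻¹ = s·mol⁻¹.
  T = Wb/m² (flux density = flux per area),
      = kg·s⁻²·A⁻¹.
  So T⁻¹ = kg⁻¹·s²·A.
  Wb = V·s (flux: a volt is a weber per second),
      = kg·m²·s⁻²·A⁻¹.
  So Wb⁻¹ = kg⁻¹·m⁻²·s²·A.
  Combining: Bq²·C⁻¹·kat⁻¹·m⁻²·T⁻¹·Wb⁻¹ = s⁻² · (s⁻¹·A⁻¹) · (s·mol⁻¹) · m⁻² · (kg⁻¹·s²·A) · (kg⁻¹·m⁻²·s²·A) = kg⁻²·m⁻⁴·s²·A·mol⁻¹.
Left is kg⁻²·m⁻⁴·s·A; right is kg⁻²·m⁻⁴·s²·A·mol⁻¹ — different.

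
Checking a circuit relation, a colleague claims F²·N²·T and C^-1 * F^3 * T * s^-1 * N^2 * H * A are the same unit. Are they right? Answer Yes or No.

Left side:
  F = C/V (capacitance = charge per voltage),
      = A·s/(kg·m²·s⁻³·A⁻¹) (substituting C and V),
      = kg⁻¹·m⁻²·s⁴·A².
  So F² = kg⁻²·m⁻⁴·s⁸·A⁴.
  N = kg·m/s² = kg·m·s⁻² (force = mass × acceleration).
  So N² = kg²·m²·s⁻⁴.
  T = Wb/m² (flux density = flux per area),
      = kg·s⁻²·A⁻¹.
  Combining: F²·N²·T = (kg⁻²·m⁻⁴·s⁸·A⁴) · (kg²·m²·s⁻⁴) · (kg·s⁻²·A⁻¹) = kg·m⁻²·s²·A³.
Right side:
  C = s·A.
  So C⁻¹ = s⁻¹·A⁻¹.
  F = kg⁻¹·m⁻²·s⁴·A².
  So F³ = kg⁻³·m⁻⁶·s¹²·A⁶.
  T = kg·s⁻²·A⁻¹.
  N = kg·m·s⁻².
  So N² = kg²·m²·s⁻⁴.
  H = kg·m²·s⁻²·A⁻².
  Combining: C⁻¹·F³·T·s⁻¹·N²·H·A = (s⁻¹·A⁻¹) · (kg⁻³·m⁻⁶·s¹²·A⁶) · (kg·s⁻²·A⁻¹) · s⁻¹ · (kg²·m²·s⁻⁴) · (kg·m²·s⁻²·A⁻²) · A = kg·m⁻²·s²·A³.
Both reduce to kg·m⁻²·s²·A³.

Yes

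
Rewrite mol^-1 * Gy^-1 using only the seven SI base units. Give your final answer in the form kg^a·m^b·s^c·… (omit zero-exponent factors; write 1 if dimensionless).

m⁻²·s²·mol⁻¹

Gy = m²·s⁻².
So Gy⁻¹ = m⁻²·s².
Combining: mol⁻¹·Gy⁻¹ = mol⁻¹ · (m⁻²·s²) = m⁻²·s²·mol⁻¹.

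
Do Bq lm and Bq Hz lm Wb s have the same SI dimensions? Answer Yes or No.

Left side:
  Bq = s⁻¹.
  lm = cd.
  Combining: Bq·lm = s⁻¹ · cd = s⁻¹·cd.
Right side:
  Bq = 1/s = s⁻¹ (activity is decays per second).
  Hz = 1/s = s⁻¹ (frequency is cycles per second).
  lm = cd·sr = cd (luminous flux; sr is dimensionless).
  Wb = V·s (flux: a volt is a weber per second),
      = kg·m²·s⁻²·A⁻¹.
  Combining: Bq·Hz·lm·Wb·s = s⁻¹ · s⁻¹ · cd · (kg·m²·s⁻²·A⁻¹) · s = kg·m²·s⁻³·A⁻¹·cd.
Left is s⁻¹·cd; right is kg·m²·s⁻³·A⁻¹·cd — different.

No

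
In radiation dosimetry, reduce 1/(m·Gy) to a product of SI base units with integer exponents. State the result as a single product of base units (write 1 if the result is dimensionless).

Gy = J/kg (absorbed dose = energy per mass),
    = m²·s⁻².
So Gy⁻¹ = m⁻²·s².
Combining: m⁻¹·Gy⁻¹ = m⁻¹ · (m⁻²·s²) = m⁻³·s².

m⁻³·s²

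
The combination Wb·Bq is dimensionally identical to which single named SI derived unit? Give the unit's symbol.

V

Wb = V·s (flux: a volt is a weber per second),
    = kg·m²·s⁻²·A⁻¹.
Bq = 1/s = s⁻¹ (activity is decays per second).
Combining: Wb·Bq = (kg·m²·s⁻²·A⁻¹) · s⁻¹ = kg·m²·s⁻³·A⁻¹.
kg·m²·s⁻³·A⁻¹ is the base-SI form of the volt.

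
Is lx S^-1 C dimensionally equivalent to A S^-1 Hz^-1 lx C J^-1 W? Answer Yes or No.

No

Left side:
  lx = lm/m² (illuminance = luminous flux per area),
      = m⁻²·cd.
  S = 1/Ω (conductance is reciprocal resistance),
      = kg⁻¹·m⁻²·s³·A².
  So S⁻¹ = kg·m²·s⁻³·A⁻².
  C = A·s = s·A (charge = current × time).
  Combining: lx·S⁻¹·C = (m⁻²·cd) · (kg·m²·s⁻³·A⁻²) · (s·A) = kg·s⁻²·A⁻¹·cd.
Right side:
  S = kg⁻¹·m⁻²·s³·A².
  So S⁻¹ = kg·m²·s⁻³·A⁻².
  Hz = s⁻¹.
  So Hz⁻¹ = s.
  lx = m⁻²·cd.
  C = s·A.
  J = kg·m²·s⁻².
  So J⁻¹ = kg⁻¹·m⁻²·s².
  W = kg·m²·s⁻³.
  Combining: A·S⁻¹·Hz⁻¹·lx·C·J⁻¹·W = A · (kg·m²·s⁻³·A⁻²) · s · (m⁻²·cd) · (s·A) · (kg⁻¹·m⁻²·s²) · (kg·m²·s⁻³) = kg·s⁻²·cd.
Left is kg·s⁻²·A⁻¹·cd; right is kg·s⁻²·cd — different.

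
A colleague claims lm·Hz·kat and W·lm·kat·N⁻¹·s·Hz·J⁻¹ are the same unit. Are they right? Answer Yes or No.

No

Left side:
  lm = cd·sr = cd (luminous flux; sr is dimensionless).
  Hz = 1/s = s⁻¹ (frequency is cycles per second).
  kat = mol/s = s⁻¹·mol (catalytic activity).
  Combining: lm·Hz·kat = cd · s⁻¹ · (s⁻¹·mol) = s⁻²·mol·cd.
Right side:
  W = J/s (power = energy per time),
      = kg·m²·s⁻³.
  lm = cd·sr = cd (luminous flux; sr is dimensionless).
  kat = mol/s = s⁻¹·mol (catalytic activity).
  N = kg·m/s² = kg·m·s⁻² (force = mass × acceleration).
  So N⁻¹ = kg⁻¹·m⁻¹·s².
  Hz = 1/s = s⁻¹ (frequency is cycles per second).
  J = N·m (work = force × distance),
      = kg·m²·s⁻².
  So J⁻¹ = kg⁻¹·m⁻²·s².
  Combining: W·lm·kat·N⁻¹·s·Hz·J⁻¹ = (kg·m²·s⁻³) · cd · (s⁻¹·mol) · (kg⁻¹·m⁻¹·s²) · s · s⁻¹ · (kg⁻¹·m⁻²·s²) = kg⁻¹·m⁻¹·mol·cd.
Left is s⁻²·mol·cd; right is kg⁻¹·m⁻¹·mol·cd — different.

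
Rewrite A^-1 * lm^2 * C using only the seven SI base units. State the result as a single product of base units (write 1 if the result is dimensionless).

lm = cd.
So lm² = cd².
C = s·A.
Combining: A⁻¹·lm²·C = A⁻¹ · cd² · (s·A) = s·cd².

s·cd²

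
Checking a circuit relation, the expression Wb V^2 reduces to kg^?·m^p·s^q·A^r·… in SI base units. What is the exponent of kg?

Wb = V·s (flux: a volt is a weber per second),
    = kg·m²·s⁻²·A⁻¹.
V = W/A (potential = power per current),
    = kg·m²·s⁻³·A⁻¹.
So V² = kg²·m⁴·s⁻⁶·A⁻².
Combining: Wb·V² = (kg·m²·s⁻²·A⁻¹) · (kg²·m⁴·s⁻⁶·A⁻²) = kg³·m⁶·s⁻⁸·A⁻³.
The exponent of kg is 3.

3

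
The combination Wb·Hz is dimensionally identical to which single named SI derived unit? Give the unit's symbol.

Wb = V·s (flux: a volt is a weber per second),
    = kg·m²·s⁻²·A⁻¹.
Hz = 1/s = s⁻¹ (frequency is cycles per second).
Combining: Wb·Hz = (kg·m²·s⁻²·A⁻¹) · s⁻¹ = kg·m²·s⁻³·A⁻¹.
kg·m²·s⁻³·A⁻¹ is the base-SI form of the volt.

V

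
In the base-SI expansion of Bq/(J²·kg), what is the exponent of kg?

J = N·m (work = force × distance),
    = kg·m²·s⁻².
So J⁻² = kg⁻²·m⁻⁴·s⁴.
Bq = 1/s = s⁻¹ (activity is decays per second).
Combining: J⁻²·Bq·kg⁻¹ = (kg⁻²·m⁻⁴·s⁴) · s⁻¹ · kg⁻¹ = kg⁻³·m⁻⁴·s³.
The exponent of kg is -3.

-3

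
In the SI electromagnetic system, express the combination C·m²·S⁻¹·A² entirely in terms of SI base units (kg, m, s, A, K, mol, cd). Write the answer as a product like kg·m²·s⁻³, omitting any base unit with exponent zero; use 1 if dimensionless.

kg·m⁴·s⁻²·A

C = s·A.
S = kg⁻¹·m⁻²·s³·A².
So S⁻¹ = kg·m²·s⁻³·A⁻².
Combining: C·m²·S⁻¹·A² = (s·A) · m² · (kg·m²·s⁻³·A⁻²) · A² = kg·m⁴·s⁻²·A.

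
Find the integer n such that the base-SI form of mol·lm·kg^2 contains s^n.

0

lm = cd·sr = cd (luminous flux; sr is dimensionless).
Combining: mol·lm·kg² = mol · cd · kg² = kg²·mol·cd.
The exponent of s is 0.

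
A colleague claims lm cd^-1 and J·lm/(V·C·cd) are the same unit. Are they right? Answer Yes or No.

Left side:
  lm = cd·sr = cd (luminous flux; sr is dimensionless).
  Combining: lm·cd⁻¹ = cd · cd⁻¹ = 1.
Right side:
  V = kg·m²·s⁻³·A⁻¹.
  So V⁻¹ = kg⁻¹·m⁻²·s³·A.
  C = s·A.
  So C⁻¹ = s⁻¹·A⁻¹.
  J = kg·m²·s⁻².
  lm = cd.
  Combining: V⁻¹·C⁻¹·J·lm·cd⁻¹ = (kg⁻¹·m⁻²·s³·A) · (s⁻¹·A⁻¹) · (kg·m²·s⁻²) · cd · cd⁻¹ = 1.
Both reduce to 1.

Yes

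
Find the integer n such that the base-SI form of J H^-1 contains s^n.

0

J = kg·m²·s⁻².
H = kg·m²·s⁻²·A⁻².
So H⁻¹ = kg⁻¹·m⁻²·s²·A².
Combining: J·H⁻¹ = (kg·m²·s⁻²) · (kg⁻¹·m⁻²·s²·A²) = A².
The exponent of s is 0.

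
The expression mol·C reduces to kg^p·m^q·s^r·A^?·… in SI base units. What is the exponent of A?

1

C = A·s = s·A (charge = current × time).
Combining: mol·C = mol · (s·A) = s·A·mol.
The exponent of A is 1.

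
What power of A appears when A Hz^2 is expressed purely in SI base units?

1

Hz = 1/s = s⁻¹ (frequency is cycles per second).
So Hz² = s⁻².
Combining: A·Hz² = A · s⁻² = s⁻²·A.
The exponent of A is 1.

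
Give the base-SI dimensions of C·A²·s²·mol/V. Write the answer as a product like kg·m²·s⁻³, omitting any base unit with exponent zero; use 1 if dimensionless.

C = A·s = s·A (charge = current × time).
V = W/A (potential = power per current),
    = kg·m²·s⁻³·A⁻¹.
So V⁻¹ = kg⁻¹·m⁻²·s³·A.
Combining: C·A²·s²·V⁻¹·mol = (s·A) · A² · s² · (kg⁻¹·m⁻²·s³·A) · mol = kg⁻¹·m⁻²·s⁶·A⁴·mol.

kg⁻¹·m⁻²·s⁶·A⁴·mol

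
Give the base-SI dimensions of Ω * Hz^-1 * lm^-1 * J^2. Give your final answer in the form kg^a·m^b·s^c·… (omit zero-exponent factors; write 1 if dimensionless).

kg³·m⁶·s⁻⁶·A⁻²·cd⁻¹

Ω = kg·m²·s⁻³·A⁻².
Hz = s⁻¹.
So Hz⁻¹ = s.
lm = cd.
So lm⁻¹ = cd⁻¹.
J = kg·m²·s⁻².
So J² = kg²·m⁴·s⁻⁴.
Combining: Ω·Hz⁻¹·lm⁻¹·J² = (kg·m²·s⁻³·A⁻²) · s · cd⁻¹ · (kg²·m⁴·s⁻⁴) = kg³·m⁶·s⁻⁶·A⁻²·cd⁻¹.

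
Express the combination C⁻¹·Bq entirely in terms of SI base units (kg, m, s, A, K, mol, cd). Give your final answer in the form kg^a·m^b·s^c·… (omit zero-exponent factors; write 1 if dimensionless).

s⁻²·A⁻¹

C = A·s = s·A (charge = current × time).
So C⁻¹ = s⁻¹·A⁻¹.
Bq = 1/s = s⁻¹ (activity is decays per second).
Combining: C⁻¹·Bq = (s⁻¹·A⁻¹) · s⁻¹ = s⁻²·A⁻¹.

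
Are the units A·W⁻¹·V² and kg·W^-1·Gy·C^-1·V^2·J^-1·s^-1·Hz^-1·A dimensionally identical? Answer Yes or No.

Left side:
  W = kg·m²·s⁻³.
  So W⁻¹ = kg⁻¹·m⁻²·s³.
  V = kg·m²·s⁻³·A⁻¹.
  So V² = kg²·m⁴·s⁻⁶·A⁻².
  Combining: A·W⁻¹·V² = A · (kg⁻¹·m⁻²·s³) · (kg²·m⁴·s⁻⁶·A⁻²) = kg·m²·s⁻³·A⁻¹.
Right side:
  W = kg·m²·s⁻³.
  So W⁻¹ = kg⁻¹·m⁻²·s³.
  Gy = m²·s⁻².
  C = s·A.
  So C⁻¹ = s⁻¹·A⁻¹.
  V = kg·m²·s⁻³·A⁻¹.
  So V² = kg²·m⁴·s⁻⁶·A⁻².
  J = kg·m²·s⁻².
  So J⁻¹ = kg⁻¹·m⁻²·s².
  Hz = s⁻¹.
  So Hz⁻¹ = s.
  Combining: kg·W⁻¹·Gy·C⁻¹·V²·J⁻¹·s⁻¹·Hz⁻¹·A = kg · (kg⁻¹·m⁻²·s³) · (m²·s⁻²) · (s⁻¹·A⁻¹) · (kg²·m⁴·s⁻⁶·A⁻²) · (kg⁻¹·m⁻²·s²) · s⁻¹ · s · A = kg·m²·s⁻⁴·A⁻².
Left is kg·m²·s⁻³·A⁻¹; right is kg·m²·s⁻⁴·A⁻² — different.

No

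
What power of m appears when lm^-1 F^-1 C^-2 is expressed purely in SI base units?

lm = cd·sr = cd (luminous flux; sr is dimensionless).
So lm⁻¹ = cd⁻¹.
F = C/V (capacitance = charge per voltage),
    = A·s/(kg·m²·s⁻³·A⁻¹) (substituting C and V),
    = kg⁻¹·m⁻²·s⁴·A².
So F⁻¹ = kg·m²·s⁻⁴·A⁻².
C = A·s = s·A (charge = current × time).
So C⁻² = s⁻²·A⁻².
Combining: lm⁻¹·F⁻¹·C⁻² = cd⁻¹ · (kg·m²·s⁻⁴·A⁻²) · (s⁻²·A⁻²) = kg·m²·s⁻⁶·A⁻⁴·cd⁻¹.
The exponent of m is 2.

2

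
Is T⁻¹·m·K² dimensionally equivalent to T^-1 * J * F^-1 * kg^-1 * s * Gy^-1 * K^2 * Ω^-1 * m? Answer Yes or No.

Yes

Left side:
  T = Wb/m² (flux density = flux per area),
      = kg·s⁻²·A⁻¹.
  So T⁻¹ = kg⁻¹·s²·A.
  Combining: T⁻¹·m·K² = (kg⁻¹·s²·A) · m · K² = kg⁻¹·m·s²·A·K².
Right side:
  T = kg·s⁻²·A⁻¹.
  So T⁻¹ = kg⁻¹·s²·A.
  J = kg·m²·s⁻².
  F = kg⁻¹·m⁻²·s⁴·A².
  So F⁻¹ = kg·m²·s⁻⁴·A⁻².
  Gy = m²·s⁻².
  So Gy⁻¹ = m⁻²·s².
  Ω = kg·m²·s⁻³·A⁻².
  So Ω⁻¹ = kg⁻¹·m⁻²·s³·A².
  Combining: T⁻¹·J·F⁻¹·kg⁻¹·s·Gy⁻¹·K²·Ω⁻¹·m = (kg⁻¹·s²·A) · (kg·m²·s⁻²) · (kg·m²·s⁻⁴·A⁻²) · kg⁻¹ · s · (m⁻²·s²) · K² · (kg⁻¹·m⁻²·s³·A²) · m = kg⁻¹·m·s²·A·K².
Both reduce to kg⁻¹·m·s²·A·K².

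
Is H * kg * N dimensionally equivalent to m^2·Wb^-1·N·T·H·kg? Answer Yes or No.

Yes

Left side:
  H = kg·m²·s⁻²·A⁻².
  N = kg·m·s⁻².
  Combining: H·kg·N = (kg·m²·s⁻²·A⁻²) · kg · (kg·m·s⁻²) = kg³·m³·s⁻⁴·A⁻².
Right side:
  Wb = kg·m²·s⁻²·A⁻¹.
  So Wb⁻¹ = kg⁻¹·m⁻²·s²·A.
  N = kg·m·s⁻².
  T = kg·s⁻²·A⁻¹.
  H = kg·m²·s⁻²·A⁻².
  Combining: m²·Wb⁻¹·N·T·H·kg = m² · (kg⁻¹·m⁻²·s²·A) · (kg·m·s⁻²) · (kg·s⁻²·A⁻¹) · (kg·m²·s⁻²·A⁻²) · kg = kg³·m³·s⁻⁴·A⁻².
Both reduce to kg³·m³·s⁻⁴·A⁻².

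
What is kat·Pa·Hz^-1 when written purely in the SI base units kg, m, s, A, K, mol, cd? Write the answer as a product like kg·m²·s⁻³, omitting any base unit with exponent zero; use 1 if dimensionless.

kat = mol/s = s⁻¹·mol (catalytic activity).
Pa = N/m² (pressure = force per area),
    = kg·m⁻¹·s⁻².
Hz = 1/s = s⁻¹ (frequency is cycles per second).
So Hz⁻¹ = s.
Combining: kat·Pa·Hz⁻¹ = (s⁻¹·mol) · (kg·m⁻¹·s⁻²) · s = kg·m⁻¹·s⁻²·mol.

kg·m⁻¹·s⁻²·mol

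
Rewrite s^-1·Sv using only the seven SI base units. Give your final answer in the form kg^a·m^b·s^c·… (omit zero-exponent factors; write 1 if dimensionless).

m²·s⁻³

Sv = J/kg (equivalent dose = energy per mass),
    = m²·s⁻².
Combining: s⁻¹·Sv = s⁻¹ · (m²·s⁻²) = m²·s⁻³.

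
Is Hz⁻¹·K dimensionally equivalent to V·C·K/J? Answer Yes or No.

Left side:
  Hz = s⁻¹.
  So Hz⁻¹ = s.
  Combining: Hz⁻¹·K = s · K = s·K.
Right side:
  V = W/A (potential = power per current),
      = kg·m²·s⁻³·A⁻¹.
  C = A·s = s·A (charge = current × time).
  J = N·m (work = force × distance),
      = kg·m²·s⁻².
  So J⁻¹ = kg⁻¹·m⁻²·s².
  Combining: V·C·J⁻¹·K = (kg·m²·s⁻³·A⁻¹) · (s·A) · (kg⁻¹·m⁻²·s²) · K = K.
Left is s·K; right is K — different.

No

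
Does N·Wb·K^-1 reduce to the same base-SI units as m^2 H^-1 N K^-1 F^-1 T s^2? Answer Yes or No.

Yes

Left side:
  N = kg·m/s² = kg·m·s⁻² (force = mass × acceleration).
  Wb = V·s (flux: a volt is a weber per second),
      = kg·m²·s⁻²·A⁻¹.
  Combining: N·Wb·K⁻¹ = (kg·m·s⁻²) · (kg·m²·s⁻²·A⁻¹) · K⁻¹ = kg²·m³·s⁻⁴·A⁻¹·K⁻¹.
Right side:
  H = Wb/A (inductance = flux per current),
      = kg·m²·s⁻²·A⁻².
  So H⁻¹ = kg⁻¹·m⁻²·s²·A².
  N = kg·m/s² = kg·m·s⁻² (force = mass × acceleration).
  F = C/V (capacitance = charge per voltage),
      = A·s/(kg·m²·s⁻³·A⁻¹) (substituting C and V),
      = kg⁻¹·m⁻²·s⁴·A².
  So F⁻¹ = kg·m²·s⁻⁴·A⁻².
  T = Wb/m² (flux density = flux per area),
      = kg·s⁻²·A⁻¹.
  Combining: m²·H⁻¹·N·K⁻¹·F⁻¹·T·s² = m² · (kg⁻¹·m⁻²·s²·A²) · (kg·m·s⁻²) · K⁻¹ · (kg·m²·s⁻⁴·A⁻²) · (kg·s⁻²·A⁻¹) · s² = kg²·m³·s⁻⁴·A⁻¹·K⁻¹.
Both reduce to kg²·m³·s⁻⁴·A⁻¹·K⁻¹.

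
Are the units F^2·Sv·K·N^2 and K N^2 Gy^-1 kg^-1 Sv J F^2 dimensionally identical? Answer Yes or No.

Left side:
  F = C/V (capacitance = charge per voltage),
      = A·s/(kg·m²·s⁻³·A⁻¹) (substituting C and V),
      = kg⁻¹·m⁻²·s⁴·A².
  So F² = kg⁻²·m⁻⁴·s⁸·A⁴.
  Sv = J/kg (equivalent dose = energy per mass),
      = m²·s⁻².
  N = kg·m/s² = kg·m·s⁻² (force = mass × acceleration).
  So N² = kg²·m²·s⁻⁴.
  Combining: F²·Sv·K·N² = (kg⁻²·m⁻⁴·s⁸·A⁴) · (m²·s⁻²) · K · (kg²·m²·s⁻⁴) = s²·A⁴·K.
Right side:
  N = kg·m·s⁻².
  So N² = kg²·m²·s⁻⁴.
  Gy = m²·s⁻².
  So Gy⁻¹ = m⁻²·s².
  Sv = m²·s⁻².
  J = kg·m²·s⁻².
  F = kg⁻¹·m⁻²·s⁴·A².
  So F² = kg⁻²·m⁻⁴·s⁸·A⁴.
  Combining: K·N²·Gy⁻¹·kg⁻¹·Sv·J·F² = K · (kg²·m²·s⁻⁴) · (m⁻²·s²) · kg⁻¹ · (m²·s⁻²) · (kg·m²·s⁻²) · (kg⁻²·m⁻⁴·s⁸·A⁴) = s²·A⁴·K.
Both reduce to s²·A⁴·K.

Yes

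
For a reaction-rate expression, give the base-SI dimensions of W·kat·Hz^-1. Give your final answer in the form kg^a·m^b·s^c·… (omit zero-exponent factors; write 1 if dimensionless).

W = J/s (power = energy per time),
    = kg·m²·s⁻³.
kat = mol/s = s⁻¹·mol (catalytic activity).
Hz = 1/s = s⁻¹ (frequency is cycles per second).
So Hz⁻¹ = s.
Combining: W·kat·Hz⁻¹ = (kg·m²·s⁻³) · (s⁻¹·mol) · s = kg·m²·s⁻³·mol.

kg·m²·s⁻³·mol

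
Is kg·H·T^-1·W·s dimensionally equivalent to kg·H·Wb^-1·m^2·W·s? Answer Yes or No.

Left side:
  H = Wb/A (inductance = flux per current),
      = kg·m²·s⁻²·A⁻².
  T = Wb/m² (flux density = flux per area),
      = kg·s⁻²·A⁻¹.
  So T⁻¹ = kg⁻¹·s²·A.
  W = J/s (power = energy per time),
      = kg·m²·s⁻³.
  Combining: kg·H·T⁻¹·W·s = kg · (kg·m²·s⁻²·A⁻²) · (kg⁻¹·s²·A) · (kg·m²·s⁻³) · s = kg²·m⁴·s⁻²·A⁻¹.
Right side:
  H = Wb/A (inductance = flux per current),
      = kg·m²·s⁻²·A⁻².
  Wb = V·s (flux: a volt is a weber per second),
      = kg·m²·s⁻²·A⁻¹.
  So Wb⁻¹ = kg⁻¹·m⁻²·s²·A.
  W = J/s (power = energy per time),
      = kg·m²·s⁻³.
  Combining: kg·H·Wb⁻¹·m²·W·s = kg · (kg·m²·s⁻²·A⁻²) · (kg⁻¹·m⁻²·s²·A) · m² · (kg·m²·s⁻³) · s = kg²·m⁴·s⁻²·A⁻¹.
Both reduce to kg²·m⁴·s⁻²·A⁻¹.

Yes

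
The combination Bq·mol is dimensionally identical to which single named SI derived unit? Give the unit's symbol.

Bq = 1/s = s⁻¹ (activity is decays per second).
Combining: Bq·mol = s⁻¹ · mol = s⁻¹·mol.
s⁻¹·mol is the base-SI form of the katal.

kat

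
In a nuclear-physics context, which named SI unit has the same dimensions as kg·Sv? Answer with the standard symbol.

J

Sv = J/kg (equivalent dose = energy per mass),
    = m²·s⁻².
Combining: kg·Sv = kg · (m²·s⁻²) = kg·m²·s⁻².
kg·m²·s⁻² is the base-SI form of the joule.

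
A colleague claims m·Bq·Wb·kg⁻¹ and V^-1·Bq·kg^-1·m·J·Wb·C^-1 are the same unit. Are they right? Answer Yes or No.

Left side:
  Bq = s⁻¹.
  Wb = kg·m²·s⁻²·A⁻¹.
  Combining: m·Bq·Wb·kg⁻¹ = m · s⁻¹ · (kg·m²·s⁻²·A⁻¹) · kg⁻¹ = m³·s⁻³·A⁻¹.
Right side:
  V = kg·m²·s⁻³·A⁻¹.
  So V⁻¹ = kg⁻¹·m⁻²·s³·A.
  Bq = s⁻¹.
  J = kg·m²·s⁻².
  Wb = kg·m²·s⁻²·A⁻¹.
  C = s·A.
  So C⁻¹ = s⁻¹·A⁻¹.
  Combining: V⁻¹·Bq·kg⁻¹·m·J·Wb·C⁻¹ = (kg⁻¹·m⁻²·s³·A) · s⁻¹ · kg⁻¹ · m · (kg·m²·s⁻²) · (kg·m²·s⁻²·A⁻¹) · (s⁻¹·A⁻¹) = m³·s⁻³·A⁻¹.
Both reduce to m³·s⁻³·A⁻¹.

Yes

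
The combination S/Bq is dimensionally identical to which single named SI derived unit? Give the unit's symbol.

F

Bq = 1/s = s⁻¹ (activity is decays per second).
So Bq⁻¹ = s.
S = 1/Ω (conductance is reciprocal resistance),
    = kg⁻¹·m⁻²·s³·A².
Combining: Bq⁻¹·S = s · (kg⁻¹·m⁻²·s³·A²) = kg⁻¹·m⁻²·s⁴·A².
kg⁻¹·m⁻²·s⁴·A² is the base-SI form of the farad.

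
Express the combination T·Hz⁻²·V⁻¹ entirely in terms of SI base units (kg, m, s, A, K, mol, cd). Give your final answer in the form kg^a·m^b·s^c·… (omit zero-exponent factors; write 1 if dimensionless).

m⁻²·s³

T = Wb/m² (flux density = flux per area),
    = kg·s⁻²·A⁻¹.
Hz = 1/s = s⁻¹ (frequency is cycles per second).
So Hz⁻² = s².
V = W/A (potential = power per current),
    = kg·m²·s⁻³·A⁻¹.
So V⁻¹ = kg⁻¹·m⁻²·s³·A.
Combining: T·Hz⁻²·V⁻¹ = (kg·s⁻²·A⁻¹) · s² · (kg⁻¹·m⁻²·s³·A) = m⁻²·s³.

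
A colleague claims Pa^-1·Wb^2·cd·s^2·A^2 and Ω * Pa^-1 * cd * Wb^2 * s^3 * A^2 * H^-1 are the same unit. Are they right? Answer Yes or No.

Yes

Left side:
  Pa = N/m² (pressure = force per area),
      = kg·m⁻¹·s⁻².
  So Pa⁻¹ = kg⁻¹·m·s².
  Wb = V·s (flux: a volt is a weber per second),
      = kg·m²·s⁻²·A⁻¹.
  So Wb² = kg²·m⁴·s⁻⁴·A⁻².
  Combining: Pa⁻¹·Wb²·cd·s²·A² = (kg⁻¹·m·s²) · (kg²·m⁴·s⁻⁴·A⁻²) · cd · s² · A² = kg·m⁵·cd.
Right side:
  Ω = kg·m²·s⁻³·A⁻².
  Pa = kg·m⁻¹·s⁻².
  So Pa⁻¹ = kg⁻¹·m·s².
  Wb = kg·m²·s⁻²·A⁻¹.
  So Wb² = kg²·m⁴·s⁻⁴·A⁻².
  H = kg·m²·s⁻²·A⁻².
  So H⁻¹ = kg⁻¹·m⁻²·s²·A².
  Combining: Ω·Pa⁻¹·cd·Wb²·s³·A²·H⁻¹ = (kg·m²·s⁻³·A⁻²) · (kg⁻¹·m·s²) · cd · (kg²·m⁴·s⁻⁴·A⁻²) · s³ · A² · (kg⁻¹·m⁻²·s²·A²) = kg·m⁵·cd.
Both reduce to kg·m⁵·cd.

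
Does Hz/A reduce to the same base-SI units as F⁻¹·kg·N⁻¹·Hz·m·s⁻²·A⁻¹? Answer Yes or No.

No

Left side:
  Hz = 1/s = s⁻¹ (frequency is cycles per second).
  Combining: A⁻¹·Hz = A⁻¹ · s⁻¹ = s⁻¹·A⁻¹.
Right side:
  F = C/V (capacitance = charge per voltage),
      = A·s/(kg·m²·s⁻³·A⁻¹) (substituting C and V),
      = kg⁻¹·m⁻²·s⁴·A².
  So F⁻¹ = kg·m²·s⁻⁴·A⁻².
  N = kg·m/s² = kg·m·s⁻² (force = mass × acceleration).
  So N⁻¹ = kg⁻¹·m⁻¹·s².
  Hz = 1/s = s⁻¹ (frequency is cycles per second).
  Combining: F⁻¹·kg·N⁻¹·Hz·m·s⁻²·A⁻¹ = (kg·m²·s⁻⁴·A⁻²) · kg · (kg⁻¹·m⁻¹·s²) · s⁻¹ · m · s⁻² · A⁻¹ = kg·m²·s⁻⁵·A⁻³.
Left is s⁻¹·A⁻¹; right is kg·m²·s⁻⁵·A⁻³ — different.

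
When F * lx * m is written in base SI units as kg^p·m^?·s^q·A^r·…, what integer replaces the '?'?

F = C/V (capacitance = charge per voltage),
    = A·s/(kg·m²·s⁻³·A⁻¹) (substituting C and V),
    = kg⁻¹·m⁻²·s⁴·A².
lx = lm/m² (illuminance = luminous flux per area),
    = m⁻²·cd.
Combining: F·lx·m = (kg⁻¹·m⁻²·s⁴·A²) · (m⁻²·cd) · m = kg⁻¹·m⁻³·s⁴·A²·cd.
The exponent of m is -3.

-3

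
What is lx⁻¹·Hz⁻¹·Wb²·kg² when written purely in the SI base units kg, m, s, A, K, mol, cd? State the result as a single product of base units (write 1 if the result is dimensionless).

lx = m⁻²·cd.
So lx⁻¹ = m²·cd⁻¹.
Hz = s⁻¹.
So Hz⁻¹ = s.
Wb = kg·m²·s⁻²·A⁻¹.
So Wb² = kg²·m⁴·s⁻⁴·A⁻².
Combining: lx⁻¹·Hz⁻¹·Wb²·kg² = (m²·cd⁻¹) · s · (kg²·m⁴·s⁻⁴·A⁻²) · kg² = kg⁴·m⁶·s⁻³·A⁻²·cd⁻¹.

kg⁴·m⁶·s⁻³·A⁻²·cd⁻¹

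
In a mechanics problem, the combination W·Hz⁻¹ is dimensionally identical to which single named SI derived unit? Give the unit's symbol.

W = J/s (power = energy per time),
    = kg·m²·s⁻³.
Hz = 1/s = s⁻¹ (frequency is cycles per second).
So Hz⁻¹ = s.
Combining: W·Hz⁻¹ = (kg·m²·s⁻³) · s = kg·m²·s⁻².
kg·m²·s⁻² is the base-SI form of the joule.

J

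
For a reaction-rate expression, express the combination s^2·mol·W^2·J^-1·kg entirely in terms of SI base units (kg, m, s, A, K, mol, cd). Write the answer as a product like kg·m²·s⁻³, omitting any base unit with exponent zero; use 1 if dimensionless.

W = J/s (power = energy per time),
    = kg·m²·s⁻³.
So W² = kg²·m⁴·s⁻⁶.
J = N·m (work = force × distance),
    = kg·m²·s⁻².
So J⁻¹ = kg⁻¹·m⁻²·s².
Combining: s²·mol·W²·J⁻¹·kg = s² · mol · (kg²·m⁴·s⁻⁶) · (kg⁻¹·m⁻²·s²) · kg = kg²·m²·s⁻²·mol.

kg²·m²·s⁻²·mol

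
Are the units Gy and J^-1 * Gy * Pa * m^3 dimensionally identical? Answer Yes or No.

Yes

Left side:
  Gy = J/kg (absorbed dose = energy per mass),
      = m²·s⁻².
Right side:
  J = N·m (work = force × distance),
      = kg·m²·s⁻².
  So J⁻¹ = kg⁻¹·m⁻²·s².
  Gy = J/kg (absorbed dose = energy per mass),
      = m²·s⁻².
  Pa = N/m² (pressure = force per area),
      = kg·m⁻¹·s⁻².
  Combining: J⁻¹·Gy·Pa·m³ = (kg⁻¹·m⁻²·s²) · (m²·s⁻²) · (kg·m⁻¹·s⁻²) · m³ = m²·s⁻².
Both reduce to m²·s⁻².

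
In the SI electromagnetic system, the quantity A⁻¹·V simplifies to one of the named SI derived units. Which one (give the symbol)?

V = W/A (potential = power per current),
    = kg·m²·s⁻³·A⁻¹.
Combining: A⁻¹·V = A⁻¹ · (kg·m²·s⁻³·A⁻¹) = kg·m²·s⁻³·A⁻².
kg·m²·s⁻³·A⁻² is the base-SI form of the ohm.

Ω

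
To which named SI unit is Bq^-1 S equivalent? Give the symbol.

Bq = 1/s = s⁻¹ (activity is decays per second).
So Bq⁻¹ = s.
S = 1/Ω (conductance is reciprocal resistance),
    = kg⁻¹·m⁻²·s³·A².
Combining: Bq⁻¹·S = s · (kg⁻¹·m⁻²·s³·A²) = kg⁻¹·m⁻²·s⁴·A².
kg⁻¹·m⁻²·s⁴·A² is the base-SI form of the farad.

F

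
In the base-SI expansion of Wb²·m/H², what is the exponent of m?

1

H = kg·m²·s⁻²·A⁻².
So H⁻² = kg⁻²·m⁻⁴·s⁴·A⁴.
Wb = kg·m²·s⁻²·A⁻¹.
So Wb² = kg²·m⁴·s⁻⁴·A⁻².
Combining: H⁻²·Wb²·m = (kg⁻²·m⁻⁴·s⁴·A⁴) · (kg²·m⁴·s⁻⁴·A⁻²) · m = m·A².
The exponent of m is 1.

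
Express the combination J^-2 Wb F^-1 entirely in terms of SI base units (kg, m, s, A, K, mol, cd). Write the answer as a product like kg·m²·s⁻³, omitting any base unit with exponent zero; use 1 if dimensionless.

s⁻²·A⁻³

J = N·m (work = force × distance),
    = kg·m²·s⁻².
So J⁻² = kg⁻²·m⁻⁴·s⁴.
Wb = V·s (flux: a volt is a weber per second),
    = kg·m²·s⁻²·A⁻¹.
F = C/V (capacitance = charge per voltage),
    = A·s/(kg·m²·s⁻³·A⁻¹) (substituting C and V),
    = kg⁻¹·m⁻²·s⁴·A².
So F⁻¹ = kg·m²·s⁻⁴·A⁻².
Combining: J⁻²·Wb·F⁻¹ = (kg⁻²·m⁻⁴·s⁴) · (kg·m²·s⁻²·A⁻¹) · (kg·m²·s⁻⁴·A⁻²) = s⁻²·A⁻³.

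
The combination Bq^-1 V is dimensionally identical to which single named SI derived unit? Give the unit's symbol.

Wb

Bq = 1/s = s⁻¹ (activity is decays per second).
So Bq⁻¹ = s.
V = W/A (potential = power per current),
    = kg·m²·s⁻³·A⁻¹.
Combining: Bq⁻¹·V = s · (kg·m²·s⁻³·A⁻¹) = kg·m²·s⁻²·A⁻¹.
kg·m²·s⁻²·A⁻¹ is the base-SI form of the weber.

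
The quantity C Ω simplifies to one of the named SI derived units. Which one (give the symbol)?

Wb

C = s·A.
Ω = kg·m²·s⁻³·A⁻².
Combining: C·Ω = (s·A) · (kg·m²·s⁻³·A⁻²) = kg·m²·s⁻²·A⁻¹.
kg·m²·s⁻²·A⁻¹ is the base-SI form of the weber.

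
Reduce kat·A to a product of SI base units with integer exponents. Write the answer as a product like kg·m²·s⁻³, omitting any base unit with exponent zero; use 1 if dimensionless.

s⁻¹·A·mol

kat = mol/s = s⁻¹·mol (catalytic activity).
Combining: kat·A = (s⁻¹·mol) · A = s⁻¹·A·mol.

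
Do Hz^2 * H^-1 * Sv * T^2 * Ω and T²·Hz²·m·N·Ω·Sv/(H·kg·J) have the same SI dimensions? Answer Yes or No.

No

Left side:
  Hz = s⁻¹.
  So Hz² = s⁻².
  H = kg·m²·s⁻²·A⁻².
  So H⁻¹ = kg⁻¹·m⁻²·s²·A².
  Sv = m²·s⁻².
  T = kg·s⁻²·A⁻¹.
  So T² = kg²·s⁻⁴·A⁻².
  Ω = kg·m²·s⁻³·A⁻².
  Combining: Hz²·H⁻¹·Sv·T²·Ω = s⁻² · (kg⁻¹·m⁻²·s²·A²) · (m²·s⁻²) · (kg²·s⁻⁴·A⁻²) · (kg·m²·s⁻³·A⁻²) = kg²·m²·s⁻⁹·A⁻².
Right side:
  T = Wb/m² (flux density = flux per area),
      = kg·s⁻²·A⁻¹.
  So T² = kg²·s⁻⁴·A⁻².
  Hz = 1/s = s⁻¹ (frequency is cycles per second).
  So Hz² = s⁻².
  H = Wb/A (inductance = flux per current),
      = kg·m²·s⁻²·A⁻².
  So H⁻¹ = kg⁻¹·m⁻²·s²·A².
  N = kg·m/s² = kg·m·s⁻² (force = mass × acceleration).
  Ω = V/A (resistance = voltage per current),
      = kg·m²·s⁻³·A⁻².
  Sv = J/kg (equivalent dose = energy per mass),
      = m²·s⁻².
  J = N·m (work = force × distance),
      = kg·m²·s⁻².
  So J⁻¹ = kg⁻¹·m⁻²·s².
  Combining: T²·Hz²·m·H⁻¹·N·Ω·kg⁻¹·Sv·J⁻¹ = (kg²·s⁻⁴·A⁻²) · s⁻² · m · (kg⁻¹·m⁻²·s²·A²) · (kg·m·s⁻²) · (kg·m²·s⁻³·A⁻²) · kg⁻¹ · (m²·s⁻²) · (kg⁻¹·m⁻²·s²) = kg·m²·s⁻⁹·A⁻².
Left is kg²·m²·s⁻⁹·A⁻²; right is kg·m²·s⁻⁹·A⁻² — different.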